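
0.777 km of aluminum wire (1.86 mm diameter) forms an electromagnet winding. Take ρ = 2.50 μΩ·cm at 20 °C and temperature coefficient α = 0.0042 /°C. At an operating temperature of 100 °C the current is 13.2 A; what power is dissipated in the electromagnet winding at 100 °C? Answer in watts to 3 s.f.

1660 W

ρ = 2.50 μΩ·cm = 2.50×10^-8 Ω·m
A = π(d/2)² = π(9.3000e-04 m)² = 2.717e-06 m²
R₍20₎ = ρL/A = (2.50×10^-8)(777)/(2.717e-06) = 7.149 Ω
R₍100₎ = R₍20₎(1 + αΔT) = 7.149 × (1 + 0.0042×80) = 9.551 Ω
P = I²R = (13.2)² × 9.551 = 1660 W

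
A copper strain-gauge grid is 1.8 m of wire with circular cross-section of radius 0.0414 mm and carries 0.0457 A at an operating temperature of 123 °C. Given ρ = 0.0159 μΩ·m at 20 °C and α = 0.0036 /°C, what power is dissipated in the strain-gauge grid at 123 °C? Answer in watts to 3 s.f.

ρ = 0.0159 μΩ·m = 1.59×10^-8 Ω·m
A = πr² = π(4.1400e-05 m)² = 5.385e-09 m²
R₍20₎ = ρL/A = (1.59×10^-8)(1.8)/(5.385e-09) = 5.315 Ω
R₍123₎ = R₍20₎(1 + αΔT) = 5.315 × (1 + 0.0036×103) = 7.286 Ω
P = I²R = (0.0457)² × 7.286 = 0.0152 W

0.0152 W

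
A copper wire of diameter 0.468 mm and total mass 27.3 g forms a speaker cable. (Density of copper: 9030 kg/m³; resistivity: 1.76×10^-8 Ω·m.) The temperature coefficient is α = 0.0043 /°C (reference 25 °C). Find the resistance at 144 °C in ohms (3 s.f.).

2.72 Ω

A = π(d/2)² = π(2.3400e-04 m)² = 1.7202e-07 m²
L = m/(density·A) = 0.0273/(9030×1.7202e-07) = 17.57 m
R = ρL/A = (1.76×10^-8)(17.57)/(1.7202e-07) = 1.798 Ω
R(144 °C) = 1.798 × (1 + 0.0043×119) = 2.72 Ω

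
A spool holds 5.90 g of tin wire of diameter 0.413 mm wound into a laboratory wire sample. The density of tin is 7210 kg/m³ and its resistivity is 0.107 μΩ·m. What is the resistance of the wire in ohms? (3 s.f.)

ρ = 0.107 μΩ·m = 1.07×10^-7 Ω·m
A = π(d/2)² = π(2.0650e-04 m)² = 1.3396e-07 m²
L = m/(density·A) = 0.0059/(7210×1.3396e-07) = 6.108 m
R = ρL/A = (1.07×10^-7)(6.108)/(1.3396e-07) = 4.88 Ω

4.88 Ω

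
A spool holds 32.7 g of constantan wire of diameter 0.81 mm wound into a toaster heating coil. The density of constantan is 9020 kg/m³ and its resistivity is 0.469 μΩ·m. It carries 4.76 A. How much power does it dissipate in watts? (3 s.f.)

145 W

ρ = 0.469 μΩ·m = 4.69×10^-7 Ω·m
A = π(d/2)² = π(4.0500e-04 m)² = 5.1530e-07 m²
L = m/(density·A) = 0.0327/(9020×5.1530e-07) = 7.035 m
R = ρL/A = (4.69×10^-7)(7.035)/(5.1530e-07) = 6.403 Ω
P = I²R = (4.76)² × 6.403 = 145 W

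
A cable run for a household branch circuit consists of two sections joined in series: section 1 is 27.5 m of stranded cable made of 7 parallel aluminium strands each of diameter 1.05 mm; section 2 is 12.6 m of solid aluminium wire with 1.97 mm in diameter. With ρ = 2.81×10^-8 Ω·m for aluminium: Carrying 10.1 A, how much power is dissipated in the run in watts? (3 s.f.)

24.9 W

Section 1: A_strand = π(5.2500e-04)² = 8.659e-07 m²; R₁ = ρL/(N·A_s) = (2.81×10^-8)(27.5)/(7×8.659e-07) = 0.1275 Ω
Section 2: A = π(d/2)² = π(9.8500e-04 m)² = 3.048e-06 m²
R₂ = (2.81×10^-8)(12.6)/(3.048e-06) = 0.1162 Ω
R = R₁ + R₂ = 0.2436 Ω
P = I²R = (10.1)² × 0.2436 = 24.9 W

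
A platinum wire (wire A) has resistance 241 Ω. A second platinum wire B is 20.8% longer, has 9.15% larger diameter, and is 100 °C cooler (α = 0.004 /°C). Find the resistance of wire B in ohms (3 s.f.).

R ∝ ρL/d² with ρ ∝ (1+αΔT), so R_B/R_A = (1 + 20.8/100) × (1 + 9.15/100)⁻² × (1 − 0.004×100)
= 1.208 × 0.8394 × 0.6 = 0.6084
R_B = 0.6084 × 241 = 147 Ω

147 Ω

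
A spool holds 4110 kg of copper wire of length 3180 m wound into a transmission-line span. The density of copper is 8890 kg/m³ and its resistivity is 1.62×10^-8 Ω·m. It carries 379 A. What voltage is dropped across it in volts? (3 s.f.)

A = m/(density·L) = 4110/(8890×3180) = 1.4538e-04 m²
R = ρL/A = (1.62×10^-8)(3180)/(1.4538e-04) = 0.3543 Ω
V = IR = 379 × 0.3543 = 134 V

134 V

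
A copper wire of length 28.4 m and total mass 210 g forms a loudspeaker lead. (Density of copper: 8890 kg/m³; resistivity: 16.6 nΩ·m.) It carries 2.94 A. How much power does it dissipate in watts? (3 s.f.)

ρ = 16.6 nΩ·m = 1.66×10^-8 Ω·m
A = m/(density·L) = 0.21/(8890×28.4) = 8.3176e-07 m²
R = ρL/A = (1.66×10^-8)(28.4)/(8.3176e-07) = 0.5668 Ω
P = I²R = (2.94)² × 0.5668 = 4.90 W

4.90 W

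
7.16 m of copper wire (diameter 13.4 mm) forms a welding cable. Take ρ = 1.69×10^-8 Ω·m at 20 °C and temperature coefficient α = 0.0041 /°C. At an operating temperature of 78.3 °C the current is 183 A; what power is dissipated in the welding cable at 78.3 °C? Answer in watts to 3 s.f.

A = π(d/2)² = π(6.7000e-03 m)² = 1.410e-04 m²
R₍20₎ = ρL/A = (1.69×10^-8)(7.16)/(1.410e-04) = 8.580×10^-4 Ω
R₍78.3₎ = R₍20₎(1 + αΔT) = 8.580×10^-4 × (1 + 0.0041×58.3) = 0.001063 Ω
P = I²R = (183)² × 0.001063 = 35.6 W

35.6 W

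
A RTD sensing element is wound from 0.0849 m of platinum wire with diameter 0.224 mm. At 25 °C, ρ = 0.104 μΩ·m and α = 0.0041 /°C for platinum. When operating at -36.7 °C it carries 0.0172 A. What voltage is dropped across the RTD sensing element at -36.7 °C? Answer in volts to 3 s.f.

ρ = 0.104 μΩ·m = 1.04×10^-7 Ω·m
A = π(d/2)² = π(1.1200e-04 m)² = 3.941e-08 m²
R₍25₎ = ρL/A = (1.04×10^-7)(0.0849)/(3.941e-08) = 0.2241 Ω
R₍-36.7₎ = R₍25₎(1 + αΔT) = 0.2241 × (1 + 0.0041×-61.7) = 0.1674 Ω
V = IR = 0.0172 × 0.1674 = 0.00288 V

0.00288 V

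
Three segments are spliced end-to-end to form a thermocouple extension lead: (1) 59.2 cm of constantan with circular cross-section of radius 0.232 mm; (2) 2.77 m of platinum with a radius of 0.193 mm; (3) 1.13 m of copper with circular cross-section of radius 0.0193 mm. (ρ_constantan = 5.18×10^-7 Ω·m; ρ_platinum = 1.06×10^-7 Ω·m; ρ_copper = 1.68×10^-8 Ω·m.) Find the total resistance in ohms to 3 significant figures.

Seg 1: A = πr² = π(2.3200e-04 m)² = 1.691e-07 m²
R_1 = (5.18×10^-7)(0.592)/(1.691e-07) = 1.814 Ω
Seg 2: A = πr² = π(1.9300e-04 m)² = 1.170e-07 m²
R_2 = (1.06×10^-7)(2.77)/(1.170e-07) = 2.509 Ω
Seg 3: A = πr² = π(1.9300e-05 m)² = 1.170e-09 m²
R_3 = (1.68×10^-8)(1.13)/(1.170e-09) = 16.22 Ω
R_total = R_1 + R_2 + R_3 = 20.5 Ω

20.5 Ω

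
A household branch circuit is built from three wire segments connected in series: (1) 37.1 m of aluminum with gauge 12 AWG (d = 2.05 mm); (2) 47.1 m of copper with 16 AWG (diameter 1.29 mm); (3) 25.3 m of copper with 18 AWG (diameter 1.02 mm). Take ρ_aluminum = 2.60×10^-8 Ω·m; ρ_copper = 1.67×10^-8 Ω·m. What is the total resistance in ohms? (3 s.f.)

Seg 1: A = π(2.05/2 mm)² = π(1.0250e-03 m)² = 3.301e-06 m²
R_1 = (2.60×10^-8)(37.1)/(3.301e-06) = 0.2922 Ω
Seg 2: A = π(1.29/2 mm)² = π(6.4500e-04 m)² = 1.307e-06 m²
R_2 = (1.67×10^-8)(47.1)/(1.307e-06) = 0.6018 Ω
Seg 3: A = π(1.02/2 mm)² = π(5.1000e-04 m)² = 8.171e-07 m²
R_3 = (1.67×10^-8)(25.3)/(8.171e-07) = 0.5171 Ω
R_total = R_1 + R_2 + R_3 = 1.41 Ω

1.41 Ω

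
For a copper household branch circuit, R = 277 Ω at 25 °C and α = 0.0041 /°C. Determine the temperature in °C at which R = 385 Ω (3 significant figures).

R = R₀(1 + α(T − T₀)) ⇒ T = T₀ + (R/R₀ − 1)/α
T = 25 + (385/277 − 1)/0.0041 = 25 + (0.3899)/0.0041 = 120 °C

120 °C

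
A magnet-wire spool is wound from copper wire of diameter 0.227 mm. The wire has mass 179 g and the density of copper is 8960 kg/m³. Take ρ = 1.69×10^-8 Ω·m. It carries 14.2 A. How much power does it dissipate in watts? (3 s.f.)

41600 W

A = π(d/2)² = π(1.1350e-04 m)² = 4.0471e-08 m²
L = m/(density·A) = 0.179/(8960×4.0471e-08) = 493.6 m
R = ρL/A = (1.69×10^-8)(493.6)/(4.0471e-08) = 206.1 Ω
P = I²R = (14.2)² × 206.1 = 41600 W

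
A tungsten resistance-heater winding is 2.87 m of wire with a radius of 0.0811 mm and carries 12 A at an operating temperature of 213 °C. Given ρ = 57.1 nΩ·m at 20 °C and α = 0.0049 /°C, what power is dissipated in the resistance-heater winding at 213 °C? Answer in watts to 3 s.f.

ρ = 57.1 nΩ·m = 5.71×10^-8 Ω·m
A = πr² = π(8.1100e-05 m)² = 2.066e-08 m²
R₍20₎ = ρL/A = (5.71×10^-8)(2.87)/(2.066e-08) = 7.931 Ω
R₍213₎ = R₍20₎(1 + αΔT) = 7.931 × (1 + 0.0049×193) = 15.43 Ω
P = I²R = (12)² × 15.43 = 2220 W

2220 W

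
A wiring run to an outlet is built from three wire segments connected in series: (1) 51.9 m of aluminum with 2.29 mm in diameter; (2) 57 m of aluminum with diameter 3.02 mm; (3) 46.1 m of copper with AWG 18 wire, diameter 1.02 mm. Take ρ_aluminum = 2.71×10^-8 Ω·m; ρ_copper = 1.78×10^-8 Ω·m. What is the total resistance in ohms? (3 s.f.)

1.56 Ω

Seg 1: A = π(d/2)² = π(1.1450e-03 m)² = 4.119e-06 m²
R_1 = (2.71×10^-8)(51.9)/(4.119e-06) = 0.3415 Ω
Seg 2: A = π(d/2)² = π(1.5100e-03 m)² = 7.163e-06 m²
R_2 = (2.71×10^-8)(57)/(7.163e-06) = 0.2156 Ω
Seg 3: A = π(1.02/2 mm)² = π(5.1000e-04 m)² = 8.171e-07 m²
R_3 = (1.78×10^-8)(46.1)/(8.171e-07) = 1.004 Ω
R_total = R_1 + R_2 + R_3 = 1.56 Ω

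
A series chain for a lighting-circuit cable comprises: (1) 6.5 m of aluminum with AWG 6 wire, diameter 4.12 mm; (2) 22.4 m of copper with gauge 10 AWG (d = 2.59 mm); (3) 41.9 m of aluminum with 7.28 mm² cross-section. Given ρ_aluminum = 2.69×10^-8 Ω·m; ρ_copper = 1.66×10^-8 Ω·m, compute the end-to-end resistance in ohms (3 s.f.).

Seg 1: A = π(4.12/2 mm)² = π(2.0600e-03 m)² = 1.333e-05 m²
R_1 = (2.69×10^-8)(6.5)/(1.333e-05) = 0.01312 Ω
Seg 2: A = π(2.59/2 mm)² = π(1.2950e-03 m)² = 5.269e-06 m²
R_2 = (1.66×10^-8)(22.4)/(5.269e-06) = 0.07058 Ω
Seg 3: A = 7.28 mm² = 7.280e-06 m²
R_3 = (2.69×10^-8)(41.9)/(7.280e-06) = 0.1548 Ω
R_total = R_1 + R_2 + R_3 = 0.239 Ω

0.239 Ω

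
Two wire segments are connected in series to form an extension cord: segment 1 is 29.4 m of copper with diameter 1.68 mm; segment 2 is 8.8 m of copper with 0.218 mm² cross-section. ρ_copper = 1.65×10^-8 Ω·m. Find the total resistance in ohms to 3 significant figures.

Segment 1: A = π(d/2)² = π(8.4000e-04 m)² = 2.217e-06 m²
R₁ = ρL/A = (1.65×10^-8)(29.4)/(2.217e-06) = 0.2188 Ω
Segment 2: A = 0.218 mm² = 2.180e-07 m²
R₂ = (1.65×10^-8)(8.8)/(2.180e-07) = 0.6661 Ω
R = R₁ + R₂ = 0.885 Ω

0.885 Ω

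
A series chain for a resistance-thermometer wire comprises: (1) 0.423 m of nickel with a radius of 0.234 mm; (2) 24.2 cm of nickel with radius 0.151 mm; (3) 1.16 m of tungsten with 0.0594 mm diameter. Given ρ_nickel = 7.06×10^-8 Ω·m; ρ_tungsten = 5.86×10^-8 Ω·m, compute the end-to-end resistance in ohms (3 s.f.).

24.9 Ω

Seg 1: A = πr² = π(2.3400e-04 m)² = 1.720e-07 m²
R_1 = (7.06×10^-8)(0.423)/(1.720e-07) = 0.1736 Ω
Seg 2: A = πr² = π(1.5100e-04 m)² = 7.163e-08 m²
R_2 = (7.06×10^-8)(0.242)/(7.163e-08) = 0.2385 Ω
Seg 3: A = π(d/2)² = π(2.9700e-05 m)² = 2.771e-09 m²
R_3 = (5.86×10^-8)(1.16)/(2.771e-09) = 24.53 Ω
R_total = R_1 + R_2 + R_3 = 24.9 Ω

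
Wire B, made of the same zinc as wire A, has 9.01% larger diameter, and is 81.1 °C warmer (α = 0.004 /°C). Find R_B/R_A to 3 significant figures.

1.11

R ∝ ρL/d² with ρ ∝ (1+αΔT), so R_B/R_A = (1 + 9.01/100)⁻² × (1 + 0.004×81.1)
= 0.8415 × 1.324 = 1.11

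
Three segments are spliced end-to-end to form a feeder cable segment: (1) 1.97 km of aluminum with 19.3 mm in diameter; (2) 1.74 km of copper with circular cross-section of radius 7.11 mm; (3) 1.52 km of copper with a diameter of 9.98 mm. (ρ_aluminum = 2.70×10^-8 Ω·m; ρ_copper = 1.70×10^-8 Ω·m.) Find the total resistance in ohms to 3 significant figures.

0.698 Ω

Seg 1: A = π(d/2)² = π(9.6500e-03 m)² = 2.926e-04 m²
R_1 = (2.70×10^-8)(1970)/(2.926e-04) = 0.1818 Ω
Seg 2: A = πr² = π(7.1100e-03 m)² = 1.588e-04 m²
R_2 = (1.70×10^-8)(1740)/(1.588e-04) = 0.1863 Ω
Seg 3: A = π(d/2)² = π(4.9900e-03 m)² = 7.823e-05 m²
R_3 = (1.70×10^-8)(1520)/(7.823e-05) = 0.3303 Ω
R_total = R_1 + R_2 + R_3 = 0.698 Ω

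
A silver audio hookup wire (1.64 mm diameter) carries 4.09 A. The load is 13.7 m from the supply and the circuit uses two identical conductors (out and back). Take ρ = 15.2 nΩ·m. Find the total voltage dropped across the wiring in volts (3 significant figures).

ρ = 15.2 nΩ·m = 1.52×10^-8 Ω·m
A = π(d/2)² = π(8.2000e-04 m)² = 2.112e-06 m²
Total conductor length (both ways) L = 2 × 13.7 = 27.4 m
R = ρL/A = (1.52×10^-8)(27.4)/(2.112e-06) = 0.1972 Ω
V = IR = 4.09 × 0.1972 = 0.806 V

0.806 V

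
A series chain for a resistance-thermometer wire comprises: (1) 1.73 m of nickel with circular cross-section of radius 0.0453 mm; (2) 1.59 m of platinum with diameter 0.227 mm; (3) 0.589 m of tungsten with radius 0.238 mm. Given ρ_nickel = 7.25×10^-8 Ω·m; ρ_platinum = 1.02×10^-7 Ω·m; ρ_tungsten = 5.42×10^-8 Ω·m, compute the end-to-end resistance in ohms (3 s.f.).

23.6 Ω

Seg 1: A = πr² = π(4.5300e-05 m)² = 6.447e-09 m²
R_1 = (7.25×10^-8)(1.73)/(6.447e-09) = 19.46 Ω
Seg 2: A = π(d/2)² = π(1.1350e-04 m)² = 4.047e-08 m²
R_2 = (1.02×10^-7)(1.59)/(4.047e-08) = 4.007 Ω
Seg 3: A = πr² = π(2.3800e-04 m)² = 1.780e-07 m²
R_3 = (5.42×10^-8)(0.589)/(1.780e-07) = 0.1794 Ω
R_total = R_1 + R_2 + R_3 = 23.6 Ω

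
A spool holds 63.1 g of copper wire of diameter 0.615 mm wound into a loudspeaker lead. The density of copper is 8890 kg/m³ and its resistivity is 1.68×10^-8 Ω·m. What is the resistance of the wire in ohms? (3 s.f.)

A = π(d/2)² = π(3.0750e-04 m)² = 2.9706e-07 m²
L = m/(density·A) = 0.0631/(8890×2.9706e-07) = 23.89 m
R = ρL/A = (1.68×10^-8)(23.89)/(2.9706e-07) = 1.35 Ω

1.35 Ω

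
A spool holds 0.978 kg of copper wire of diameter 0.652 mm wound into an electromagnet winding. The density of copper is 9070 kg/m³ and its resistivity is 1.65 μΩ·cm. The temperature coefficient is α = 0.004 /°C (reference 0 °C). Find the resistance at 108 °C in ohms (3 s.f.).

ρ = 1.65 μΩ·cm = 1.65×10^-8 Ω·m
A = π(d/2)² = π(3.2600e-04 m)² = 3.3388e-07 m²
L = m/(density·A) = 0.978/(9070×3.3388e-07) = 323 m
R = ρL/A = (1.65×10^-8)(323)/(3.3388e-07) = 15.96 Ω
R(108 °C) = 15.96 × (1 + 0.004×108) = 22.9 Ω

22.9 Ω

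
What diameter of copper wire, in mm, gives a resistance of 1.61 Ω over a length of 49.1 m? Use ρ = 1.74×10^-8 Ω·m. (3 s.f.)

0.822 mm

A = ρL/R = (1.74×10^-8)(49.1)/(1.61) = 5.306e-07 m²
d = 2√(A/π) = 8.220e-04 m = 0.822 mm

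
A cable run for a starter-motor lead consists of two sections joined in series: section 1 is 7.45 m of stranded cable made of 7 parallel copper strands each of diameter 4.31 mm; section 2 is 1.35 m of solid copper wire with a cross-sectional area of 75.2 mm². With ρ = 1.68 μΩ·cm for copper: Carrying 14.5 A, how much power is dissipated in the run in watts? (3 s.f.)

0.321 W

ρ = 1.68 μΩ·cm = 1.68×10^-8 Ω·m
Section 1: A_strand = π(2.1550e-03)² = 1.459e-05 m²; R₁ = ρL/(N·A_s) = (1.68×10^-8)(7.45)/(7×1.459e-05) = 0.001226 Ω
Section 2: A = 75.2 mm² = 7.520e-05 m²
R₂ = (1.68×10^-8)(1.35)/(7.520e-05) = 3.016×10^-4 Ω
R = R₁ + R₂ = 0.001527 Ω
P = I²R = (14.5)² × 0.001527 = 0.321 W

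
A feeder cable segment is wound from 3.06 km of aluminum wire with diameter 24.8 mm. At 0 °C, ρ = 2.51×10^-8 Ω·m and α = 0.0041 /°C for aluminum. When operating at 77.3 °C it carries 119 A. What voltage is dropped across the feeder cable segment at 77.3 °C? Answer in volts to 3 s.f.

24.9 V

A = π(d/2)² = π(1.2400e-02 m)² = 4.831e-04 m²
R₍0₎ = ρL/A = (2.51×10^-8)(3060)/(4.831e-04) = 0.159 Ω
R₍77.3₎ = R₍0₎(1 + αΔT) = 0.159 × (1 + 0.0041×77.3) = 0.2094 Ω
V = IR = 119 × 0.2094 = 24.9 V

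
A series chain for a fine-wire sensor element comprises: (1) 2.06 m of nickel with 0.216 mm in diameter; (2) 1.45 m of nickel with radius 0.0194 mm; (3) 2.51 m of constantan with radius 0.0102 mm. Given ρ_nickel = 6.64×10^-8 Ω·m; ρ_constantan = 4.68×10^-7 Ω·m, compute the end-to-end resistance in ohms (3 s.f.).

Seg 1: A = π(d/2)² = π(1.0800e-04 m)² = 3.664e-08 m²
R_1 = (6.64×10^-8)(2.06)/(3.664e-08) = 3.733 Ω
Seg 2: A = πr² = π(1.9400e-05 m)² = 1.182e-09 m²
R_2 = (6.64×10^-8)(1.45)/(1.182e-09) = 81.43 Ω
Seg 3: A = πr² = π(1.0200e-05 m)² = 3.269e-10 m²
R_3 = (4.68×10^-7)(2.51)/(3.269e-10) = 3594 Ω
R_total = R_1 + R_2 + R_3 = 3680 Ω

3680 Ω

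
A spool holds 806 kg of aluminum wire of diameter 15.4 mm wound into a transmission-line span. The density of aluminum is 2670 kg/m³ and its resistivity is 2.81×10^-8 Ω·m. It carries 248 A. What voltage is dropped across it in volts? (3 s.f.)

60.6 V

A = π(d/2)² = π(7.7000e-03 m)² = 1.8627e-04 m²
L = m/(density·A) = 806/(2670×1.8627e-04) = 1621 m
R = ρL/A = (2.81×10^-8)(1621)/(1.8627e-04) = 0.2445 Ω
V = IR = 248 × 0.2445 = 60.6 V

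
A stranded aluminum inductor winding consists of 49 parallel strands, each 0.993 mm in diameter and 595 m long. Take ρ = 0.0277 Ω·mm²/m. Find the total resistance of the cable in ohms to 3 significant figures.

ρ = 0.0277 Ω·mm²/m = 2.77×10^-8 Ω·m
A_strand = π(4.9650e-04 m)² = 7.744e-07 m²
R_strand = ρL/A = (2.77×10^-8)(595)/(7.744e-07) = 21.28 Ω
R_total = R_strand/N = 21.28/49 = 0.434 Ω

0.434 Ω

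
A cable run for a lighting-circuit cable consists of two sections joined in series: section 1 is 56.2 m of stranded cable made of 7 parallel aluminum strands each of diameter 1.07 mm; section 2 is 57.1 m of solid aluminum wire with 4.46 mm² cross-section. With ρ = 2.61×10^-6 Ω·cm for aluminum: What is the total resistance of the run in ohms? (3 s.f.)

ρ = 2.61×10^-6 Ω·cm = 2.61×10^-8 Ω·m
Section 1: A_strand = π(5.3500e-04)² = 8.992e-07 m²; R₁ = ρL/(N·A_s) = (2.61×10^-8)(56.2)/(7×8.992e-07) = 0.233 Ω
Section 2: A = 4.46 mm² = 4.460e-06 m²
R₂ = (2.61×10^-8)(57.1)/(4.460e-06) = 0.3342 Ω
R = R₁ + R₂ = 0.567 Ω

0.567 Ω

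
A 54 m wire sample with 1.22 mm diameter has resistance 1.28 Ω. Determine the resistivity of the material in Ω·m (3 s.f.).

2.77×10^-8 Ω·m

A = π(d/2)² = π(6.1000e-04 m)² = 1.169e-06 m²
ρ = RA/L = (1.28)(1.169e-06)/(54) = 2.77×10^-8 Ω·m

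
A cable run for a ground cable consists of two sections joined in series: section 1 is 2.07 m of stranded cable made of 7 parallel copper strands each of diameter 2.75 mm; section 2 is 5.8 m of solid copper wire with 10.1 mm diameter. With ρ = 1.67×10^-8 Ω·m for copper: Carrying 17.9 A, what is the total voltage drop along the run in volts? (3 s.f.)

0.0365 V

Section 1: A_strand = π(1.3750e-03)² = 5.940e-06 m²; R₁ = ρL/(N·A_s) = (1.67×10^-8)(2.07)/(7×5.940e-06) = 8.314×10^-4 Ω
Section 2: A = π(d/2)² = π(5.0500e-03 m)² = 8.012e-05 m²
R₂ = (1.67×10^-8)(5.8)/(8.012e-05) = 0.001209 Ω
R = R₁ + R₂ = 0.00204 Ω
V = IR = 17.9 × 0.00204 = 0.0365 V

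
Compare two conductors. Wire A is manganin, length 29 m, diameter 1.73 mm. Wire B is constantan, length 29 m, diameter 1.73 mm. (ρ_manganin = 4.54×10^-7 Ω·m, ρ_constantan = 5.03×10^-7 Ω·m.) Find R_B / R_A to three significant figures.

1.11

R ∝ ρL/d², so R_B/R_A = (ρ_B/ρ_A)
= (5.03×10^-7/4.54×10^-7) = 1.11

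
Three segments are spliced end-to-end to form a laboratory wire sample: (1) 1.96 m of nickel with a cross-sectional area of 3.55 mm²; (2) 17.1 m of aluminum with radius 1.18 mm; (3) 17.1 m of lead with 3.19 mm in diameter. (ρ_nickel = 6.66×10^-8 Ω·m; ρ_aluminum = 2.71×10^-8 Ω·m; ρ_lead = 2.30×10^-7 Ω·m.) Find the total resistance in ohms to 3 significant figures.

Seg 1: A = 3.55 mm² = 3.550e-06 m²
R_1 = (6.66×10^-8)(1.96)/(3.550e-06) = 0.03677 Ω
Seg 2: A = πr² = π(1.1800e-03 m)² = 4.374e-06 m²
R_2 = (2.71×10^-8)(17.1)/(4.374e-06) = 0.1059 Ω
Seg 3: A = π(d/2)² = π(1.5950e-03 m)² = 7.992e-06 m²
R_3 = (2.30×10^-7)(17.1)/(7.992e-06) = 0.4921 Ω
R_total = R_1 + R_2 + R_3 = 0.635 Ω

0.635 Ω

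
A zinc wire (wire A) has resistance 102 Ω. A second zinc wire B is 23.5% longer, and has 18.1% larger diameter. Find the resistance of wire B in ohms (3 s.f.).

90.3 Ω

R ∝ L/d², so R_B/R_A = (1 + 23.5/100) × (1 + 18.1/100)⁻²
= 1.235 × 0.717 = 0.8855
R_B = 0.8855 × 102 = 90.3 Ω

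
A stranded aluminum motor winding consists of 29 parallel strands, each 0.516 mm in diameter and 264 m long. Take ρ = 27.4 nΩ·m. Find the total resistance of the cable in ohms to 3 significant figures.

1.19 Ω

ρ = 27.4 nΩ·m = 2.74×10^-8 Ω·m
A_strand = π(2.5800e-04 m)² = 2.091e-07 m²
R_strand = ρL/A = (2.74×10^-8)(264)/(2.091e-07) = 34.59 Ω
R_total = R_strand/N = 34.59/29 = 1.19 Ω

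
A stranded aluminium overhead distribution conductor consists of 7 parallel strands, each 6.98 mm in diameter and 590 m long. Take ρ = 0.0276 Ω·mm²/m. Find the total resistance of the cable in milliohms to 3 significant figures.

60.8 mΩ

ρ = 0.0276 Ω·mm²/m = 2.76×10^-8 Ω·m
A_strand = π(3.4900e-03 m)² = 3.826e-05 m²
R_strand = ρL/A = (2.76×10^-8)(590)/(3.826e-05) = 0.4256 Ω
R_total = R_strand/N = 0.4256/7 = 60.8 mΩ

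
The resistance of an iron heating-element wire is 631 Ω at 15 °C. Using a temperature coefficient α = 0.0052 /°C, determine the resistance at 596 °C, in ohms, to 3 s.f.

ΔT = 596 − 15 = 581 °C
R = R₀(1 + αΔT) = 631 × (1 + 0.0052×581) = 631 × 4.021 = 2540 Ω

2540 Ω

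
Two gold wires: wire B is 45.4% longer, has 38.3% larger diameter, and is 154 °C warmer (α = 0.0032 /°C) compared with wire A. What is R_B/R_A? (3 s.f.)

1.13

R ∝ ρL/d² with ρ ∝ (1+αΔT), so R_B/R_A = (1 + 45.4/100) × (1 + 38.3/100)⁻² × (1 + 0.0032×154)
= 1.454 × 0.5228 × 1.493 = 1.13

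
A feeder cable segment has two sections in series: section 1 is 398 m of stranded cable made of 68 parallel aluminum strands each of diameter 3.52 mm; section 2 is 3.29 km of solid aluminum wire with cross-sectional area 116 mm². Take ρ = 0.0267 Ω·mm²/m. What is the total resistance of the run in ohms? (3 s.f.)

0.773 Ω

ρ = 0.0267 Ω·mm²/m = 2.67×10^-8 Ω·m
Section 1: A_strand = π(1.7600e-03)² = 9.731e-06 m²; R₁ = ρL/(N·A_s) = (2.67×10^-8)(398)/(68×9.731e-06) = 0.01606 Ω
Section 2: A = 116 mm² = 1.160e-04 m²
R₂ = (2.67×10^-8)(3290)/(1.160e-04) = 0.7573 Ω
R = R₁ + R₂ = 0.773 Ω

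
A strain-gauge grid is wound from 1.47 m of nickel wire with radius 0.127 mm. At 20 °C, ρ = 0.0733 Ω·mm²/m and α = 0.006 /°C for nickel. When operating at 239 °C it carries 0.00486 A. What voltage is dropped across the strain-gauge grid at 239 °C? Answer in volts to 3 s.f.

ρ = 0.0733 Ω·mm²/m = 7.33×10^-8 Ω·m
A = πr² = π(1.2700e-04 m)² = 5.067e-08 m²
R₍20₎ = ρL/A = (7.33×10^-8)(1.47)/(5.067e-08) = 2.126 Ω
R₍239₎ = R₍20₎(1 + αΔT) = 2.126 × (1 + 0.006×219) = 4.921 Ω
V = IR = 0.00486 × 4.921 = 0.0239 V

0.0239 V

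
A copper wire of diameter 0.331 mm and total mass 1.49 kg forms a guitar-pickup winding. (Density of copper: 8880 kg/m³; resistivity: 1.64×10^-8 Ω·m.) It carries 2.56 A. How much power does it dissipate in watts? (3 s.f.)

A = π(d/2)² = π(1.6550e-04 m)² = 8.6049e-08 m²
L = m/(density·A) = 1.49/(8880×8.6049e-08) = 1950 m
R = ρL/A = (1.64×10^-8)(1950)/(8.6049e-08) = 371.6 Ω
P = I²R = (2.56)² × 371.6 = 2440 W

2440 W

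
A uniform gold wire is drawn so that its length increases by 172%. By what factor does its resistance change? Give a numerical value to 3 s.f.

k = 1 + 172/100 = 2.72; volume constant ⇒ A' = A/k, so R' = k²R.
Factor = 7.40

7.40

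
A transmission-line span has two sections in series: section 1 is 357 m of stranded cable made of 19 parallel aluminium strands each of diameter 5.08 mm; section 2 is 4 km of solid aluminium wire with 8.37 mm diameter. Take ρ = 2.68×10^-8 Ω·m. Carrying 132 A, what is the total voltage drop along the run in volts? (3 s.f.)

260 V

Section 1: A_strand = π(2.5400e-03)² = 2.027e-05 m²; R₁ = ρL/(N·A_s) = (2.68×10^-8)(357)/(19×2.027e-05) = 0.02484 Ω
Section 2: A = π(d/2)² = π(4.1850e-03 m)² = 5.502e-05 m²
R₂ = (2.68×10^-8)(4000)/(5.502e-05) = 1.948 Ω
R = R₁ + R₂ = 1.973 Ω
V = IR = 132 × 1.973 = 260 V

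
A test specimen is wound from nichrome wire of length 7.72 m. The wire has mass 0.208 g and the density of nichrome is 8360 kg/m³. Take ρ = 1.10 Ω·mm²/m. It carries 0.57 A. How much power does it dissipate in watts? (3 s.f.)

ρ = 1.10 Ω·mm²/m = 1.10×10^-6 Ω·m
A = m/(density·L) = 2.080×10^-4/(8360×7.72) = 3.2228e-09 m²
R = ρL/A = (1.10×10^-6)(7.72)/(3.2228e-09) = 2635 Ω
P = I²R = (0.57)² × 2635 = 856 W

856 W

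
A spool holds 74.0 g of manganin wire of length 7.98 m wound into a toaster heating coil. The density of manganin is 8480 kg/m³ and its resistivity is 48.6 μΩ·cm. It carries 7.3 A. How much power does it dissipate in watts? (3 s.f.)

ρ = 48.6 μΩ·cm = 4.86×10^-7 Ω·m
A = m/(density·L) = 0.074/(8480×7.98) = 1.0935e-06 m²
R = ρL/A = (4.86×10^-7)(7.98)/(1.0935e-06) = 3.547 Ω
P = I²R = (7.3)² × 3.547 = 189 W

189 W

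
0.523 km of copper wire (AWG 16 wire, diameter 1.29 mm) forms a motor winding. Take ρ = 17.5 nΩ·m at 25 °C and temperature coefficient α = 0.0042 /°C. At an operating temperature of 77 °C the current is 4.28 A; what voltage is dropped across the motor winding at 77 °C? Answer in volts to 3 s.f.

ρ = 17.5 nΩ·m = 1.75×10^-8 Ω·m
A = π(1.29/2 mm)² = π(6.4500e-04 m)² = 1.307e-06 m²
R₍25₎ = ρL/A = (1.75×10^-8)(523)/(1.307e-06) = 7.003 Ω
R₍77₎ = R₍25₎(1 + αΔT) = 7.003 × (1 + 0.0042×52) = 8.532 Ω
V = IR = 4.28 × 8.532 = 36.5 V

36.5 V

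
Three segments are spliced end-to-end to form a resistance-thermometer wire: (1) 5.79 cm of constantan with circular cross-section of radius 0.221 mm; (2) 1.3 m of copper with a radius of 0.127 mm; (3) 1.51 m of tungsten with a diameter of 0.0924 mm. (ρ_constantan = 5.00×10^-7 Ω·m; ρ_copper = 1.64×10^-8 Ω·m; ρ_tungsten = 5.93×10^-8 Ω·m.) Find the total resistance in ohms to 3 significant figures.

14.0 Ω

Seg 1: A = πr² = π(2.2100e-04 m)² = 1.534e-07 m²
R_1 = (5.00×10^-7)(0.0579)/(1.534e-07) = 0.1887 Ω
Seg 2: A = πr² = π(1.2700e-04 m)² = 5.067e-08 m²
R_2 = (1.64×10^-8)(1.3)/(5.067e-08) = 0.4208 Ω
Seg 3: A = π(d/2)² = π(4.6200e-05 m)² = 6.706e-09 m²
R_3 = (5.93×10^-8)(1.51)/(6.706e-09) = 13.35 Ω
R_total = R_1 + R_2 + R_3 = 14.0 Ω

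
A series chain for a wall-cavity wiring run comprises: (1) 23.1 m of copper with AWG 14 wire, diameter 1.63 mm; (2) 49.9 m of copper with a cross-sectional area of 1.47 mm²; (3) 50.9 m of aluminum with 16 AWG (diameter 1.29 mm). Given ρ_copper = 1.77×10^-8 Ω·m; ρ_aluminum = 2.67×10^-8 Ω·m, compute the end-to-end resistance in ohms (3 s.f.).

1.84 Ω

Seg 1: A = π(1.63/2 mm)² = π(8.1500e-04 m)² = 2.087e-06 m²
R_1 = (1.77×10^-8)(23.1)/(2.087e-06) = 0.1959 Ω
Seg 2: A = 1.47 mm² = 1.470e-06 m²
R_2 = (1.77×10^-8)(49.9)/(1.470e-06) = 0.6008 Ω
Seg 3: A = π(1.29/2 mm)² = π(6.4500e-04 m)² = 1.307e-06 m²
R_3 = (2.67×10^-8)(50.9)/(1.307e-06) = 1.04 Ω
R_total = R_1 + R_2 + R_3 = 1.84 Ω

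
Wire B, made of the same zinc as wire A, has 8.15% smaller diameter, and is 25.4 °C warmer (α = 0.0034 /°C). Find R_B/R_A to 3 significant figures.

R ∝ ρL/d² with ρ ∝ (1+αΔT), so R_B/R_A = (1 − 8.15/100)⁻² × (1 + 0.0034×25.4)
= 1.185 × 1.086 = 1.29

1.29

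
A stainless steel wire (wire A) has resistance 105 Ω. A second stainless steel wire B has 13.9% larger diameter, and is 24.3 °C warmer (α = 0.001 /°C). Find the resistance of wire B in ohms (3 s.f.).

R ∝ ρL/d² with ρ ∝ (1+αΔT), so R_B/R_A = (1 + 13.9/100)⁻² × (1 + 0.001×24.3)
= 0.7708 × 1.024 = 0.7895
R_B = 0.7895 × 105 = 82.9 Ω

82.9 Ω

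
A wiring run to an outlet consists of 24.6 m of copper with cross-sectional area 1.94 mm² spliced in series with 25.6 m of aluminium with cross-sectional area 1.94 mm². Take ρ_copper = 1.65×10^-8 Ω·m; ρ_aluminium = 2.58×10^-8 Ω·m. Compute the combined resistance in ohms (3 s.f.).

Segment 1: A = 1.94 mm² = 1.940e-06 m²
R₁ = ρL/A = (1.65×10^-8)(24.6)/(1.940e-06) = 0.2092 Ω
R₂ = (2.58×10^-8)(25.6)/(1.940e-06) = 0.3405 Ω
R = R₁ + R₂ = 0.550 Ω

0.550 Ω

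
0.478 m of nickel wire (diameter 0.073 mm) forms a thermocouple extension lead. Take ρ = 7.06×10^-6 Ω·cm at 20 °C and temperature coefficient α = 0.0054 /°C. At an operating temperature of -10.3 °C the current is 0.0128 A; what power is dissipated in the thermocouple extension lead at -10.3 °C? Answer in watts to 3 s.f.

0.00110 W

ρ = 7.06×10^-6 Ω·cm = 7.06×10^-8 Ω·m
A = π(d/2)² = π(3.6500e-05 m)² = 4.185e-09 m²
R₍20₎ = ρL/A = (7.06×10^-8)(0.478)/(4.185e-09) = 8.063 Ω
R₍-10.3₎ = R₍20₎(1 + αΔT) = 8.063 × (1 + 0.0054×-30.3) = 6.744 Ω
P = I²R = (0.0128)² × 6.744 = 0.00110 W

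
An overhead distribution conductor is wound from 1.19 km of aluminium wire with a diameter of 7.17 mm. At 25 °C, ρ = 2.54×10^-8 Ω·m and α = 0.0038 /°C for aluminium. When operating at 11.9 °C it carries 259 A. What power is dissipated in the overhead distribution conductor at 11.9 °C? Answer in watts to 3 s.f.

47700 W

A = π(d/2)² = π(3.5850e-03 m)² = 4.038e-05 m²
R₍25₎ = ρL/A = (2.54×10^-8)(1190)/(4.038e-05) = 0.7486 Ω
R₍11.9₎ = R₍25₎(1 + αΔT) = 0.7486 × (1 + 0.0038×-13.1) = 0.7113 Ω
P = I²R = (259)² × 0.7113 = 47700 W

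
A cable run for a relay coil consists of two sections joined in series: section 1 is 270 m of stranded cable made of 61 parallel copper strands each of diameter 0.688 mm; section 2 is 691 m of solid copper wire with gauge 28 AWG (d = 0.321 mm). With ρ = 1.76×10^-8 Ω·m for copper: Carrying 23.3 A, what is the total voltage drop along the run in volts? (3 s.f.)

Section 1: A_strand = π(3.4400e-04)² = 3.718e-07 m²; R₁ = ρL/(N·A_s) = (1.76×10^-8)(270)/(61×3.718e-07) = 0.2095 Ω
Section 2: A = π(0.321/2 mm)² = π(1.6050e-04 m)² = 8.093e-08 m²
R₂ = (1.76×10^-8)(691)/(8.093e-08) = 150.3 Ω
R = R₁ + R₂ = 150.5 Ω
V = IR = 23.3 × 150.5 = 3510 V

3510 V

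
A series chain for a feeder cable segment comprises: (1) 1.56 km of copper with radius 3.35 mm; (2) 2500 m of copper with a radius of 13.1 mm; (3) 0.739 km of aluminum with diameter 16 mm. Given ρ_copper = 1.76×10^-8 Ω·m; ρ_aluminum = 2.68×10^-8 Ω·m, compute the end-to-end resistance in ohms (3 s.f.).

0.959 Ω

Seg 1: A = πr² = π(3.3500e-03 m)² = 3.526e-05 m²
R_1 = (1.76×10^-8)(1560)/(3.526e-05) = 0.7787 Ω
Seg 2: A = πr² = π(1.3100e-02 m)² = 5.391e-04 m²
R_2 = (1.76×10^-8)(2500)/(5.391e-04) = 0.08161 Ω
Seg 3: A = π(d/2)² = π(8.0000e-03 m)² = 2.011e-04 m²
R_3 = (2.68×10^-8)(739)/(2.011e-04) = 0.0985 Ω
R_total = R_1 + R_2 + R_3 = 0.959 Ω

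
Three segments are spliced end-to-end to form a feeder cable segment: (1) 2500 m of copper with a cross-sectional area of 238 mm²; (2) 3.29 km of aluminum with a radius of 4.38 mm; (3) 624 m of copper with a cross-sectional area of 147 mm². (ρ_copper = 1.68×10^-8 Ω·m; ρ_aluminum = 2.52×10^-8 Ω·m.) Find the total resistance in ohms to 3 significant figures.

Seg 1: A = 238 mm² = 2.380e-04 m²
R_1 = (1.68×10^-8)(2500)/(2.380e-04) = 0.1765 Ω
Seg 2: A = πr² = π(4.3800e-03 m)² = 6.027e-05 m²
R_2 = (2.52×10^-8)(3290)/(6.027e-05) = 1.376 Ω
Seg 3: A = 147 mm² = 1.470e-04 m²
R_3 = (1.68×10^-8)(624)/(1.470e-04) = 0.07131 Ω
R_total = R_1 + R_2 + R_3 = 1.62 Ω

1.62 Ω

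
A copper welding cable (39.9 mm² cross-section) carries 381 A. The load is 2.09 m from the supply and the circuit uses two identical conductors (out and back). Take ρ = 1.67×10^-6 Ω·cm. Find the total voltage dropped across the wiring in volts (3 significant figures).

0.667 V

ρ = 1.67×10^-6 Ω·cm = 1.67×10^-8 Ω·m
A = 39.9 mm² = 3.990e-05 m²
Total conductor length (both ways) L = 2 × 2.09 = 4.18 m
R = ρL/A = (1.67×10^-8)(4.18)/(3.990e-05) = 0.00175 Ω
V = IR = 381 × 0.00175 = 0.667 V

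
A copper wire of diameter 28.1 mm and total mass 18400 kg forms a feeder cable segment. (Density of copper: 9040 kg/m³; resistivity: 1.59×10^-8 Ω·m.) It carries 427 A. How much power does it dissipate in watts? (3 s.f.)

15300 W

A = π(d/2)² = π(1.4050e-02 m)² = 6.2016e-04 m²
L = m/(density·A) = 18400/(9040×6.2016e-04) = 3282 m
R = ρL/A = (1.59×10^-8)(3282)/(6.2016e-04) = 0.08415 Ω
P = I²R = (427)² × 0.08415 = 15300 W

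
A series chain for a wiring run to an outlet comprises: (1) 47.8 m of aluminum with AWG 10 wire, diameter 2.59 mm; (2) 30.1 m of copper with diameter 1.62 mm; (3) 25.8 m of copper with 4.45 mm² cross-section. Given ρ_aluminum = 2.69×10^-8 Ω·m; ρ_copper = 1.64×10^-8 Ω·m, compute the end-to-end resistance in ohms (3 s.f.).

0.579 Ω

Seg 1: A = π(2.59/2 mm)² = π(1.2950e-03 m)² = 5.269e-06 m²
R_1 = (2.69×10^-8)(47.8)/(5.269e-06) = 0.2441 Ω
Seg 2: A = π(d/2)² = π(8.1000e-04 m)² = 2.061e-06 m²
R_2 = (1.64×10^-8)(30.1)/(2.061e-06) = 0.2395 Ω
Seg 3: A = 4.45 mm² = 4.450e-06 m²
R_3 = (1.64×10^-8)(25.8)/(4.450e-06) = 0.09508 Ω
R_total = R_1 + R_2 + R_3 = 0.579 Ω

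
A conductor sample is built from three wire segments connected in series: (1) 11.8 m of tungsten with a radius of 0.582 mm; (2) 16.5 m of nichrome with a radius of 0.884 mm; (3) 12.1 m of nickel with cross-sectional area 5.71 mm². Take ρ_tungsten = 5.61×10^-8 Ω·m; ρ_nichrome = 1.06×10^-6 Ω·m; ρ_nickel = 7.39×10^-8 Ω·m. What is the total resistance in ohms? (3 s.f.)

Seg 1: A = πr² = π(5.8200e-04 m)² = 1.064e-06 m²
R_1 = (5.61×10^-8)(11.8)/(1.064e-06) = 0.6221 Ω
Seg 2: A = πr² = π(8.8400e-04 m)² = 2.455e-06 m²
R_2 = (1.06×10^-6)(16.5)/(2.455e-06) = 7.124 Ω
Seg 3: A = 5.71 mm² = 5.710e-06 m²
R_3 = (7.39×10^-8)(12.1)/(5.710e-06) = 0.1566 Ω
R_total = R_1 + R_2 + R_3 = 7.90 Ω

7.90 Ω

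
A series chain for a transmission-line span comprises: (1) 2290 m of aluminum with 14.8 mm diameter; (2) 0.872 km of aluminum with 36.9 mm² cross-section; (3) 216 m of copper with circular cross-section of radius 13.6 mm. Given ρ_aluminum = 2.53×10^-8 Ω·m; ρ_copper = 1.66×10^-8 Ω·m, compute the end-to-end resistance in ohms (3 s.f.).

Seg 1: A = π(d/2)² = π(7.4000e-03 m)² = 1.720e-04 m²
R_1 = (2.53×10^-8)(2290)/(1.720e-04) = 0.3368 Ω
Seg 2: A = 36.9 mm² = 3.690e-05 m²
R_2 = (2.53×10^-8)(872)/(3.690e-05) = 0.5979 Ω
Seg 3: A = πr² = π(1.3600e-02 m)² = 5.811e-04 m²
R_3 = (1.66×10^-8)(216)/(5.811e-04) = 0.006171 Ω
R_total = R_1 + R_2 + R_3 = 0.941 Ω

0.941 Ω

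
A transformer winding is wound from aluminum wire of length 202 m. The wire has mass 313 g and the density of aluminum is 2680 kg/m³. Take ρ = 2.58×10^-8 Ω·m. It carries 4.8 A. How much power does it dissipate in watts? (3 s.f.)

208 W

A = m/(density·L) = 0.313/(2680×202) = 5.7817e-07 m²
R = ρL/A = (2.58×10^-8)(202)/(5.7817e-07) = 9.014 Ω
P = I²R = (4.8)² × 9.014 = 208 W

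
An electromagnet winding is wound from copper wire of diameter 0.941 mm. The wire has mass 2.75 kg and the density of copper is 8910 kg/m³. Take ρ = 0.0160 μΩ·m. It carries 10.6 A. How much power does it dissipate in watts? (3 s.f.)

1150 W

ρ = 0.0160 μΩ·m = 1.60×10^-8 Ω·m
A = π(d/2)² = π(4.7050e-04 m)² = 6.9546e-07 m²
L = m/(density·A) = 2.75/(8910×6.9546e-07) = 443.8 m
R = ρL/A = (1.60×10^-8)(443.8)/(6.9546e-07) = 10.21 Ω
P = I²R = (10.6)² × 10.21 = 1150 W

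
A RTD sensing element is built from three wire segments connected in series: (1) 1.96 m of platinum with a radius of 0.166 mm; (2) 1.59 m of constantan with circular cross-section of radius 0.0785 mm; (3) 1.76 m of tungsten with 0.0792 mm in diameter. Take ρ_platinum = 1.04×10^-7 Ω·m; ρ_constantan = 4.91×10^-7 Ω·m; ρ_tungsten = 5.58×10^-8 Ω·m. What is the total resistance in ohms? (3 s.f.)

62.6 Ω

Seg 1: A = πr² = π(1.6600e-04 m)² = 8.657e-08 m²
R_1 = (1.04×10^-7)(1.96)/(8.657e-08) = 2.355 Ω
Seg 2: A = πr² = π(7.8500e-05 m)² = 1.936e-08 m²
R_2 = (4.91×10^-7)(1.59)/(1.936e-08) = 40.33 Ω
Seg 3: A = π(d/2)² = π(3.9600e-05 m)² = 4.927e-09 m²
R_3 = (5.58×10^-8)(1.76)/(4.927e-09) = 19.93 Ω
R_total = R_1 + R_2 + R_3 = 62.6 Ω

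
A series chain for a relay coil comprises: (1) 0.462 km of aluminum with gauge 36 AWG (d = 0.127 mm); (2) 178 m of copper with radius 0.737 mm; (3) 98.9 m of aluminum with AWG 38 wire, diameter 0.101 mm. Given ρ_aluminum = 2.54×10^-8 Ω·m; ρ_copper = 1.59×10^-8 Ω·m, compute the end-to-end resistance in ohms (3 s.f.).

1240 Ω

Seg 1: A = π(0.127/2 mm)² = π(6.3500e-05 m)² = 1.267e-08 m²
R_1 = (2.54×10^-8)(462)/(1.267e-08) = 926.4 Ω
Seg 2: A = πr² = π(7.3700e-04 m)² = 1.706e-06 m²
R_2 = (1.59×10^-8)(178)/(1.706e-06) = 1.659 Ω
Seg 3: A = π(0.101/2 mm)² = π(5.0500e-05 m)² = 8.012e-09 m²
R_3 = (2.54×10^-8)(98.9)/(8.012e-09) = 313.5 Ω
R_total = R_1 + R_2 + R_3 = 1240 Ω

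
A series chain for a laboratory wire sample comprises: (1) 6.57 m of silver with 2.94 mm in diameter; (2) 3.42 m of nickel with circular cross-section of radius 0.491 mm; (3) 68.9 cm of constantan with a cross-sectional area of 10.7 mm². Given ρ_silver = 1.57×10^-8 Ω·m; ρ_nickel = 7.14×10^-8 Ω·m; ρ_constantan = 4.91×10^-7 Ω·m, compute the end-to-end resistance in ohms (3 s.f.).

Seg 1: A = π(d/2)² = π(1.4700e-03 m)² = 6.789e-06 m²
R_1 = (1.57×10^-8)(6.57)/(6.789e-06) = 0.01519 Ω
Seg 2: A = πr² = π(4.9100e-04 m)² = 7.574e-07 m²
R_2 = (7.14×10^-8)(3.42)/(7.574e-07) = 0.3224 Ω
Seg 3: A = 10.7 mm² = 1.070e-05 m²
R_3 = (4.91×10^-7)(0.689)/(1.070e-05) = 0.03162 Ω
R_total = R_1 + R_2 + R_3 = 0.369 Ω

0.369 Ω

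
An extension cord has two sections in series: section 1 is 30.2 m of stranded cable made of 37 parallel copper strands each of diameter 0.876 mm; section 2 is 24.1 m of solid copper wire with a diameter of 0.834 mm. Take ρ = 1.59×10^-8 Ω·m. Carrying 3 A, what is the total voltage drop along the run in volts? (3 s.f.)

2.17 V

Section 1: A_strand = π(4.3800e-04)² = 6.027e-07 m²; R₁ = ρL/(N·A_s) = (1.59×10^-8)(30.2)/(37×6.027e-07) = 0.02153 Ω
Section 2: A = π(d/2)² = π(4.1700e-04 m)² = 5.463e-07 m²
R₂ = (1.59×10^-8)(24.1)/(5.463e-07) = 0.7014 Ω
R = R₁ + R₂ = 0.723 Ω
V = IR = 3 × 0.723 = 2.17 V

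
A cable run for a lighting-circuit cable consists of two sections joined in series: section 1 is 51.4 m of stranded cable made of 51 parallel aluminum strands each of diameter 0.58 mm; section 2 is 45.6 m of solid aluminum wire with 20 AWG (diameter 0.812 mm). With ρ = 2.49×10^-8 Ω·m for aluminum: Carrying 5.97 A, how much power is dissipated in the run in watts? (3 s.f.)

Section 1: A_strand = π(2.9000e-04)² = 2.642e-07 m²; R₁ = ρL/(N·A_s) = (2.49×10^-8)(51.4)/(51×2.642e-07) = 0.09498 Ω
Section 2: A = π(0.812/2 mm)² = π(4.0600e-04 m)² = 5.178e-07 m²
R₂ = (2.49×10^-8)(45.6)/(5.178e-07) = 2.193 Ω
R = R₁ + R₂ = 2.288 Ω
P = I²R = (5.97)² × 2.288 = 81.5 W

81.5 W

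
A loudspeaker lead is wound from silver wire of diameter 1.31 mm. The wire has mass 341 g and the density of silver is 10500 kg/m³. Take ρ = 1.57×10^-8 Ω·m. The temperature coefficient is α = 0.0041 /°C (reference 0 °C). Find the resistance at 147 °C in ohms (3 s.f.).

A = π(d/2)² = π(6.5500e-04 m)² = 1.3478e-06 m²
L = m/(density·A) = 0.341/(10500×1.3478e-06) = 24.1 m
R = ρL/A = (1.57×10^-8)(24.1)/(1.3478e-06) = 0.2807 Ω
R(147 °C) = 0.2807 × (1 + 0.0041×147) = 0.450 Ω

0.450 Ω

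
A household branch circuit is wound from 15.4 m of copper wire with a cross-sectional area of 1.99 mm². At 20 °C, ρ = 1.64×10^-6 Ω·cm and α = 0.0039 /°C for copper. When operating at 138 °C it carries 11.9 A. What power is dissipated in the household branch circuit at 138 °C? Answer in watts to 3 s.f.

ρ = 1.64×10^-6 Ω·cm = 1.64×10^-8 Ω·m
A = 1.99 mm² = 1.990e-06 m²
R₍20₎ = ρL/A = (1.64×10^-8)(15.4)/(1.990e-06) = 0.1269 Ω
R₍138₎ = R₍20₎(1 + αΔT) = 0.1269 × (1 + 0.0039×118) = 0.1853 Ω
P = I²R = (11.9)² × 0.1853 = 26.2 W

26.2 W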